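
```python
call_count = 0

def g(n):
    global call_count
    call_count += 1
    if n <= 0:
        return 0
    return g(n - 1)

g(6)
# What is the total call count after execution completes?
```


g(6) calls g(5) calls ... calls g(0)
Total calls: 6 + 1 (for base case) = 7


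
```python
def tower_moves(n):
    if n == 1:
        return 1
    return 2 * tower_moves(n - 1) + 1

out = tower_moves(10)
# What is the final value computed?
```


tower_moves(10)
= 2 * tower_moves(9) + 1
= 2 * (2 * tower_moves(8) + 1) + 1
= 2 * (2 * (2 * tower_moves(7) + 1) + 1) + 1
= 2 * (2 * (2 * (2 * tower_moves(6) + 1) + 1) + 1) + 1
= 2 * (2 * (2 * (2 * (2 * tower_moves(5) + 1) + 1) + 1) + 1) + 1
= 2 * (2 * (2 * (2 * (2 * (2 * tower_moves(4) + 1) + 1) + 1) + 1) + 1) + 1
= 2 * (2 * (2 * (2 * (2 * (2 * (2 * tower_moves(3) + 1) + 1) + 1) + 1) + 1) + 1) + 1
= 2 * (2 * (2 * (2 * (2 * (2 * (2 * (2 * tower_moves(2) + 1) + 1) + 1) + 1) + 1) + 1) + 1) + 1
= 2 * (2 * (2 * (2 * (2 * (2 * (2 * (2 * (2 * tower_moves(1) + 1) + 1) + 1) + 1) + 1) + 1) + 1) + 1) + 1
Now compute bottom-up:
tower_moves(1) = 1
tower_moves(2) = 2 * 1 + 1 = 3
tower_moves(3) = 2 * 3 + 1 = 7
tower_moves(4) = 2 * 7 + 1 = 15
tower_moves(5) = 2 * 15 + 1 = 31
tower_moves(6) = 2 * 31 + 1 = 63
tower_moves(7) = 2 * 63 + 1 = 127
tower_moves(8) = 2 * 127 + 1 = 255
tower_moves(9) = 2 * 255 + 1 = 511
tower_moves(10) = 2 * 511 + 1 = 1023
= 1023


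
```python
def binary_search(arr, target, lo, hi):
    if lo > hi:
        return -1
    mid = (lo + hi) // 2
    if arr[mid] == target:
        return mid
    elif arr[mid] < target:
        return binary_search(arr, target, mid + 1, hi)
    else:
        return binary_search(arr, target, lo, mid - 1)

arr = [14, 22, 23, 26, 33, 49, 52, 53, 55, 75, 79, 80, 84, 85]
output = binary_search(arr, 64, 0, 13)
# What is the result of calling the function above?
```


binary_search(arr, 64, 0, 13)
lo=0, hi=13, mid=6, arr[mid]=52
52 < 64, search right half
lo=7, hi=13, mid=10, arr[mid]=79
79 > 64, search left half
lo=7, hi=9, mid=8, arr[mid]=55
55 < 64, search right half
lo=9, hi=9, mid=9, arr[mid]=75
75 > 64, search left half
lo > hi, target not found, return -1
= -1


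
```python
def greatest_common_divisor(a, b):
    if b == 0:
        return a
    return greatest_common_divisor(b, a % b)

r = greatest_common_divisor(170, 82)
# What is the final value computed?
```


greatest_common_divisor(170, 82)
= greatest_common_divisor(82, 170 % 82) = greatest_common_divisor(82, 6)
= greatest_common_divisor(6, 82 % 6) = greatest_common_divisor(6, 4)
= greatest_common_divisor(4, 6 % 4) = greatest_common_divisor(4, 2)
= greatest_common_divisor(2, 4 % 2) = greatest_common_divisor(2, 0)
b == 0, return a = 2


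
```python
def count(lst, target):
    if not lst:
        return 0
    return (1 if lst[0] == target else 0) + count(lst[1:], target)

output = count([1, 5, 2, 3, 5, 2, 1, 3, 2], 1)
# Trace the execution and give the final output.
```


count([1, 5, 2, 3, 5, 2, 1, 3, 2], 1)
lst[0]=1 == 1: 1 + count([5, 2, 3, 5, 2, 1, 3, 2], 1)
lst[0]=5 != 1: 0 + count([2, 3, 5, 2, 1, 3, 2], 1)
lst[0]=2 != 1: 0 + count([3, 5, 2, 1, 3, 2], 1)
lst[0]=3 != 1: 0 + count([5, 2, 1, 3, 2], 1)
lst[0]=5 != 1: 0 + count([2, 1, 3, 2], 1)
lst[0]=2 != 1: 0 + count([1, 3, 2], 1)
lst[0]=1 == 1: 1 + count([3, 2], 1)
lst[0]=3 != 1: 0 + count([2], 1)
lst[0]=2 != 1: 0 + count([], 1)
= 2


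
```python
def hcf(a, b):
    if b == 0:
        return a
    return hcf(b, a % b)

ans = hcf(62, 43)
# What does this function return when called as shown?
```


hcf(62, 43)
= hcf(43, 62 % 43) = hcf(43, 19)
= hcf(19, 43 % 19) = hcf(19, 5)
= hcf(5, 19 % 5) = hcf(5, 4)
= hcf(4, 5 % 4) = hcf(4, 1)
= hcf(1, 4 % 1) = hcf(1, 0)
b == 0, return a = 1


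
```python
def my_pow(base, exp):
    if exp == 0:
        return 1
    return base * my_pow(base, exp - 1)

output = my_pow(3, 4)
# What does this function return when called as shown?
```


my_pow(3, 4)
= 3 * my_pow(3, 3)
= 3 * 3 * my_pow(3, 2)
= 3 * 3 * 3 * my_pow(3, 1)
= 3 * 3 * 3 * 3 * my_pow(3, 0)
= 3 * 3 * 3 * 3 * 1
= 81


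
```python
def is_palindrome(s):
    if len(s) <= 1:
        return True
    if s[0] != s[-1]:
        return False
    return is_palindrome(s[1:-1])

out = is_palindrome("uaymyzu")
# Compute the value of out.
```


is_palindrome("uaymyzu")
"uaymyzu": s[0]='u' == s[-1]='u' -> is_palindrome("aymyz")
"aymyz": s[0]='a' != s[-1]='z' -> False
= False


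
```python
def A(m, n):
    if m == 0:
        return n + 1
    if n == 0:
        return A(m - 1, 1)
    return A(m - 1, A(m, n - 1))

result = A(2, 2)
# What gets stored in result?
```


A(2, 2)
= A(1, A(2, 1))
First compute A(2, 1) = 5
= A(1, 5)
= 7


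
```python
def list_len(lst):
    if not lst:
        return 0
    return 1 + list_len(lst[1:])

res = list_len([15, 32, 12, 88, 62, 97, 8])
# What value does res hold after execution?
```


list_len([15, 32, 12, 88, 62, 97, 8])
= 1 + list_len([32, 12, 88, 62, 97, 8])
= 1 + 1 + list_len([12, 88, 62, 97, 8])
= 1 + 1 + 1 + list_len([88, 62, 97, 8])
= 1 + 1 + 1 + 1 + list_len([62, 97, 8])
= 1 + 1 + 1 + 1 + 1 + list_len([97, 8])
= 1 + 1 + 1 + 1 + 1 + 1 + list_len([8])
= 1 + 1 + 1 + 1 + 1 + 1 + 1 + list_len([])
= 1 + 1 + 1 + 1 + 1 + 1 + 1 + 0
= 7


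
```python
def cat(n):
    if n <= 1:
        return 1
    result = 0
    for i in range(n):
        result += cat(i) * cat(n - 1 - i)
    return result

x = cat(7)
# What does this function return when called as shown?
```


cat(7)
= sum of cat(i) * cat(7-1-i) for i in 0..6
First compute sub-values bottom-up:
  cat(0) = 1, cat(1) = 1
  cat(2) = 1*1 + 1*1 = 2
  cat(3) = 1*2 + 1*1 + 2*1 = 5
  cat(4) = 1*5 + 1*2 + 2*1 + 5*1 = 14
  cat(5) = 1*14 + 1*5 + 2*2 + 5*1 + 14*1 = 42
  cat(6) = 1*42 + 1*14 + 2*5 + 5*2 + 14*1 + 42*1 = 132
Now cat(7):
  cat(0)*cat(6) = 1*132 = 132
  cat(1)*cat(5) = 1*42 = 42
  cat(2)*cat(4) = 2*14 = 28
  cat(3)*cat(3) = 5*5 = 25
  cat(4)*cat(2) = 14*2 = 28
  cat(5)*cat(1) = 42*1 = 42
  cat(6)*cat(0) = 132*1 = 132
= 132 + 42 + 28 + 25 + 28 + 42 + 132
= 429


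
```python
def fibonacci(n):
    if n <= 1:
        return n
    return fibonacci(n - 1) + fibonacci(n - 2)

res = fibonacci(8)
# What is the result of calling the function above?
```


fibonacci(8)
= fibonacci(7) + fibonacci(6)
= (fibonacci(6) + fibonacci(5)) + fibonacci(6)
Computing bottom-up: fibonacci(0)=0, fibonacci(1)=1, fibonacci(2)=1, fibonacci(3)=2, fibonacci(4)=3, fibonacci(5)=5, fibonacci(6)=8, fibonacci(7)=13, fibonacci(8)=21
= 21


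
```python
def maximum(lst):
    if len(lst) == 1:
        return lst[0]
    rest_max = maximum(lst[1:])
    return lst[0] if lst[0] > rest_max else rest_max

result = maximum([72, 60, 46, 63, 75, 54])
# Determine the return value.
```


maximum([72, 60, 46, 63, 75, 54])
= compare 72 with maximum([60, 46, 63, 75, 54])
= compare 60 with maximum([46, 63, 75, 54])
= compare 46 with maximum([63, 75, 54])
= compare 63 with maximum([75, 54])
= compare 75 with maximum([54])
Base: maximum([54]) = 54
compare 75 with 54: max = 75
compare 63 with 75: max = 75
compare 46 with 75: max = 75
compare 60 with 75: max = 75
compare 72 with 75: max = 75
= 75


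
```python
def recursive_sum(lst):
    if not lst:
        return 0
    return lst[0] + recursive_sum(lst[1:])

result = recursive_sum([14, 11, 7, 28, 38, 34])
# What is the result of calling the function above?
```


recursive_sum([14, 11, 7, 28, 38, 34])
= 14 + recursive_sum([11, 7, 28, 38, 34])
= 14 + 11 + recursive_sum([7, 28, 38, 34])
= 14 + 11 + 7 + recursive_sum([28, 38, 34])
= 14 + 11 + 7 + 28 + recursive_sum([38, 34])
= 14 + 11 + 7 + 28 + 38 + recursive_sum([34])
= 14 + 11 + 7 + 28 + 38 + 34 + recursive_sum([])
= 14 + 11 + 7 + 28 + 38 + 34 + 0
= 132


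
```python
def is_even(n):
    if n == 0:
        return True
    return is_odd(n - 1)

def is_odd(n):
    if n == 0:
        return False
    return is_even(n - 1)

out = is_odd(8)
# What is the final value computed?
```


is_odd(8)
= is_even(7)
= is_odd(6)
= is_even(5)
= is_odd(4)
= is_even(3)
= is_odd(2)
= is_even(1)
= is_odd(0)
n == 0: return False
= False


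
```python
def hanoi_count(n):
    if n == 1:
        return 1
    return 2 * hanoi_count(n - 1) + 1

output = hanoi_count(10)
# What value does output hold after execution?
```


hanoi_count(10)
= 2 * hanoi_count(9) + 1
= 2 * (2 * hanoi_count(8) + 1) + 1
= 2 * (2 * (2 * hanoi_count(7) + 1) + 1) + 1
= 2 * (2 * (2 * (2 * hanoi_count(6) + 1) + 1) + 1) + 1
= 2 * (2 * (2 * (2 * (2 * hanoi_count(5) + 1) + 1) + 1) + 1) + 1
= 2 * (2 * (2 * (2 * (2 * (2 * hanoi_count(4) + 1) + 1) + 1) + 1) + 1) + 1
= 2 * (2 * (2 * (2 * (2 * (2 * (2 * hanoi_count(3) + 1) + 1) + 1) + 1) + 1) + 1) + 1
= 2 * (2 * (2 * (2 * (2 * (2 * (2 * (2 * hanoi_count(2) + 1) + 1) + 1) + 1) + 1) + 1) + 1) + 1
= 2 * (2 * (2 * (2 * (2 * (2 * (2 * (2 * (2 * hanoi_count(1) + 1) + 1) + 1) + 1) + 1) + 1) + 1) + 1) + 1
Now compute bottom-up:
hanoi_count(1) = 1
hanoi_count(2) = 2 * 1 + 1 = 3
hanoi_count(3) = 2 * 3 + 1 = 7
hanoi_count(4) = 2 * 7 + 1 = 15
hanoi_count(5) = 2 * 15 + 1 = 31
hanoi_count(6) = 2 * 31 + 1 = 63
hanoi_count(7) = 2 * 63 + 1 = 127
hanoi_count(8) = 2 * 127 + 1 = 255
hanoi_count(9) = 2 * 255 + 1 = 511
hanoi_count(10) = 2 * 511 + 1 = 1023
= 1023


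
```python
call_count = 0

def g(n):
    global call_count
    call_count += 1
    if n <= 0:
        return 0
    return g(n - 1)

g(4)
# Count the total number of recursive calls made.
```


g(4) calls g(3) calls ... calls g(0)
Total calls: 4 + 1 (for base case) = 5


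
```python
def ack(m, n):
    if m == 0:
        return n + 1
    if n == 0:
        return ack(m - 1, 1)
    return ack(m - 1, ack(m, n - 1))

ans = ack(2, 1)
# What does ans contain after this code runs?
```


ack(2, 1)
= ack(1, ack(2, 0))
First compute ack(2, 0) = 3
= ack(1, 3)
= 5


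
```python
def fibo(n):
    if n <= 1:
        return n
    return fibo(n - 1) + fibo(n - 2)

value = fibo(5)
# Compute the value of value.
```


fibo(5)
= fibo(4) + fibo(3)
= (fibo(3) + fibo(2)) + fibo(3)
Computing bottom-up: fibo(0)=0, fibo(1)=1, fibo(2)=1, fibo(3)=2, fibo(4)=3, fibo(5)=5
= 5


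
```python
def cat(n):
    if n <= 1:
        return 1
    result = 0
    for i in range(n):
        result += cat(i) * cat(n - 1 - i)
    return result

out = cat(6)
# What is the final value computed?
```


cat(6)
= sum of cat(i) * cat(6-1-i) for i in 0..5
First compute sub-values bottom-up:
  cat(0) = 1, cat(1) = 1
  cat(2) = 1*1 + 1*1 = 2
  cat(3) = 1*2 + 1*1 + 2*1 = 5
  cat(4) = 1*5 + 1*2 + 2*1 + 5*1 = 14
  cat(5) = 1*14 + 1*5 + 2*2 + 5*1 + 14*1 = 42
Now cat(6):
  cat(0)*cat(5) = 1*42 = 42
  cat(1)*cat(4) = 1*14 = 14
  cat(2)*cat(3) = 2*5 = 10
  cat(3)*cat(2) = 5*2 = 10
  cat(4)*cat(1) = 14*1 = 14
  cat(5)*cat(0) = 42*1 = 42
= 42 + 14 + 10 + 10 + 14 + 42
= 132


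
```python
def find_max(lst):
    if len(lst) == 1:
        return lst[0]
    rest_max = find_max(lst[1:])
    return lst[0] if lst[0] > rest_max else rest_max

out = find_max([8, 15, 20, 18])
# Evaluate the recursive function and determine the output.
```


find_max([8, 15, 20, 18])
= compare 8 with find_max([15, 20, 18])
= compare 15 with find_max([20, 18])
= compare 20 with find_max([18])
Base: find_max([18]) = 18
compare 20 with 18: max = 20
compare 15 with 20: max = 20
compare 8 with 20: max = 20
= 20


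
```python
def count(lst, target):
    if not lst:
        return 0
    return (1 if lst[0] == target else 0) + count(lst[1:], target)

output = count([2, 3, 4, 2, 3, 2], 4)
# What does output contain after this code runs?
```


count([2, 3, 4, 2, 3, 2], 4)
lst[0]=2 != 4: 0 + count([3, 4, 2, 3, 2], 4)
lst[0]=3 != 4: 0 + count([4, 2, 3, 2], 4)
lst[0]=4 == 4: 1 + count([2, 3, 2], 4)
lst[0]=2 != 4: 0 + count([3, 2], 4)
lst[0]=3 != 4: 0 + count([2], 4)
lst[0]=2 != 4: 0 + count([], 4)
= 1


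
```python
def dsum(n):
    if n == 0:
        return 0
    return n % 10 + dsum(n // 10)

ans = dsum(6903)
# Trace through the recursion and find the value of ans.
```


dsum(6903)
= 3 + dsum(690)
= 3 + 0 + dsum(69)
= 3 + 0 + 9 + dsum(6)
= 3 + 0 + 9 + 6 + dsum(0)
= 3 + 0 + 9 + 6 + 0
= 18


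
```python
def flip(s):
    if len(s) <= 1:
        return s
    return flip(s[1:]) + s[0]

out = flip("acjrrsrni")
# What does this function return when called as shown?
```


flip("acjrrsrni")
= flip("cjrrsrni") + "a"
= flip("jrrsrni") + "c" + "a"
= flip("rrsrni") + "j" + "c" + "a"
= flip("rsrni") + "r" + "j" + "c" + "a"
= flip("srni") + "r" + "r" + "j" + "c" + "a"
= flip("rni") + "s" + "r" + "r" + "j" + "c" + "a"
= flip("ni") + "r" + "s" + "r" + "r" + "j" + "c" + "a"
= flip("i") + "n" + "r" + "s" + "r" + "r" + "j" + "c" + "a"
= "i" + "n" + "r" + "s" + "r" + "r" + "j" + "c" + "a"
= "inrsrrjca"


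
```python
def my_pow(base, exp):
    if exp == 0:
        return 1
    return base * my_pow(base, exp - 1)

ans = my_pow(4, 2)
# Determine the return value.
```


my_pow(4, 2)
= 4 * my_pow(4, 1)
= 4 * 4 * my_pow(4, 0)
= 4 * 4 * 1
= 16


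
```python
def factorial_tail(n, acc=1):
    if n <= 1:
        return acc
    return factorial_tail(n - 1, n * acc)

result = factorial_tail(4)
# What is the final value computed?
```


factorial_tail(4, 1)
= factorial_tail(3, 4 * 1) = factorial_tail(3, 4)
= factorial_tail(2, 3 * 4) = factorial_tail(2, 12)
= factorial_tail(1, 2 * 12) = factorial_tail(1, 24)
n <= 1, return acc = 24


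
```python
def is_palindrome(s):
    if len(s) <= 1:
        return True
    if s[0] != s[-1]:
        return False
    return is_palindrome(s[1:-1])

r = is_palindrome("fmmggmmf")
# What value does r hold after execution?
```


is_palindrome("fmmggmmf")
"fmmggmmf": s[0]='f' == s[-1]='f' -> is_palindrome("mmggmm")
"mmggmm": s[0]='m' == s[-1]='m' -> is_palindrome("mggm")
"mggm": s[0]='m' == s[-1]='m' -> is_palindrome("gg")
"gg": s[0]='g' == s[-1]='g' -> is_palindrome("")
"": len <= 1 -> True
= True


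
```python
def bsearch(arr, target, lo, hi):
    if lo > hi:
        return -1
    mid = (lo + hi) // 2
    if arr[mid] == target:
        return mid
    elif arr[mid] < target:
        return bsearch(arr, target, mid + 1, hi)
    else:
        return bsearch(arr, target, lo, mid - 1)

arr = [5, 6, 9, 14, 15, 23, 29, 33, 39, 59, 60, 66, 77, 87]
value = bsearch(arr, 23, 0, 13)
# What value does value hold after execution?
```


bsearch(arr, 23, 0, 13)
lo=0, hi=13, mid=6, arr[mid]=29
29 > 23, search left half
lo=0, hi=5, mid=2, arr[mid]=9
9 < 23, search right half
lo=3, hi=5, mid=4, arr[mid]=15
15 < 23, search right half
lo=5, hi=5, mid=5, arr[mid]=23
arr[5] == 23, found at index 5
= 5


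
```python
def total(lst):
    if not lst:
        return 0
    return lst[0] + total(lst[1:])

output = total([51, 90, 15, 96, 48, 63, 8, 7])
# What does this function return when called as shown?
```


total([51, 90, 15, 96, 48, 63, 8, 7])
= 51 + total([90, 15, 96, 48, 63, 8, 7])
= 51 + 90 + total([15, 96, 48, 63, 8, 7])
= 51 + 90 + 15 + total([96, 48, 63, 8, 7])
= 51 + 90 + 15 + 96 + total([48, 63, 8, 7])
= 51 + 90 + 15 + 96 + 48 + total([63, 8, 7])
= 51 + 90 + 15 + 96 + 48 + 63 + total([8, 7])
= 51 + 90 + 15 + 96 + 48 + 63 + 8 + total([7])
= 51 + 90 + 15 + 96 + 48 + 63 + 8 + 7 + total([])
= 51 + 90 + 15 + 96 + 48 + 63 + 8 + 7 + 0
= 378


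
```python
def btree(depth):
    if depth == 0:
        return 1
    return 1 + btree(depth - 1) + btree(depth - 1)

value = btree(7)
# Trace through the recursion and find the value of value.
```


btree(7)
= 1 + btree(6) + btree(6)
= 1 + 2 * btree(6)
btree(k) = 2^(k+1) - 1
btree(0) = 1
btree(1) = 3
btree(2) = 7
btree(3) = 15
btree(4) = 31
btree(7) = 2^8 - 1 = 255


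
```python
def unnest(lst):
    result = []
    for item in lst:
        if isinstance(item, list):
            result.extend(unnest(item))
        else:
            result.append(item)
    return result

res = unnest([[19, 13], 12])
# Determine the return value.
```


unnest([[19, 13], 12])
Processing each element:
  [19, 13] is a list -> unnest recursively -> [19, 13]
  12 is not a list -> append 12
= [19, 13, 12]


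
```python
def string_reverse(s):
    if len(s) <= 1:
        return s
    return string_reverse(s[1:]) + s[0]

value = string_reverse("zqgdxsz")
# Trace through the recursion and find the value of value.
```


string_reverse("zqgdxsz")
= string_reverse("qgdxsz") + "z"
= string_reverse("gdxsz") + "q" + "z"
= string_reverse("dxsz") + "g" + "q" + "z"
= string_reverse("xsz") + "d" + "g" + "q" + "z"
= string_reverse("sz") + "x" + "d" + "g" + "q" + "z"
= string_reverse("z") + "s" + "x" + "d" + "g" + "q" + "z"
= "z" + "s" + "x" + "d" + "g" + "q" + "z"
= "zsxdgqz"


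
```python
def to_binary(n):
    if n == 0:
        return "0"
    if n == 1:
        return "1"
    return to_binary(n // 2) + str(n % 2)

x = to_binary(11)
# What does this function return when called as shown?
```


to_binary(11)
= to_binary(5) + "1"
= to_binary(2) + "1" + "1"
= to_binary(1) + "0" + "1" + "1"
= "1" + "0" + "1" + "1"
= "1011"


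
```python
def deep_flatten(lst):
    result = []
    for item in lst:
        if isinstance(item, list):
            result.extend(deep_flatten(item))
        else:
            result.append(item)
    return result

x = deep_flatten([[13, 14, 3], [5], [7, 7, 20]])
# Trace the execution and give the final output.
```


deep_flatten([[13, 14, 3], [5], [7, 7, 20]])
Processing each element:
  [13, 14, 3] is a list -> deep_flatten recursively -> [13, 14, 3]
  [5] is a list -> deep_flatten recursively -> [5]
  [7, 7, 20] is a list -> deep_flatten recursively -> [7, 7, 20]
= [13, 14, 3, 5, 7, 7, 20]


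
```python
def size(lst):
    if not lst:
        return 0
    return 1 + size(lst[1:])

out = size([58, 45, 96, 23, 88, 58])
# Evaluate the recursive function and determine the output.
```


size([58, 45, 96, 23, 88, 58])
= 1 + size([45, 96, 23, 88, 58])
= 1 + 1 + size([96, 23, 88, 58])
= 1 + 1 + 1 + size([23, 88, 58])
= 1 + 1 + 1 + 1 + size([88, 58])
= 1 + 1 + 1 + 1 + 1 + size([58])
= 1 + 1 + 1 + 1 + 1 + 1 + size([])
= 1 + 1 + 1 + 1 + 1 + 1 + 0
= 6


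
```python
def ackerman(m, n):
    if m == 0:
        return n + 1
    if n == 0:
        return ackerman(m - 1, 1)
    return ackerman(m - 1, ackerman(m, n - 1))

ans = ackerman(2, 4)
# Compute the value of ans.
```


ackerman(2, 4)
= ackerman(1, ackerman(2, 3))
First compute ackerman(2, 3) = 9
= ackerman(1, 9)
= 11


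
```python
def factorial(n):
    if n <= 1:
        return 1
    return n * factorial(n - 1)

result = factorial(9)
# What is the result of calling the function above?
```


factorial(9)
= 9 * factorial(8)
= 9 * 8 * factorial(7)
= 9 * 8 * 7 * factorial(6)
= 9 * 8 * 7 * 6 * factorial(5)
= 9 * 8 * 7 * 6 * 5 * factorial(4)
= 9 * 8 * 7 * 6 * 5 * 4 * factorial(3)
= 9 * 8 * 7 * 6 * 5 * 4 * 3 * factorial(2)
= 9 * 8 * 7 * 6 * 5 * 4 * 3 * 2 * factorial(1)
= 9 * 8 * 7 * 6 * 5 * 4 * 3 * 2 * 1
= 362880


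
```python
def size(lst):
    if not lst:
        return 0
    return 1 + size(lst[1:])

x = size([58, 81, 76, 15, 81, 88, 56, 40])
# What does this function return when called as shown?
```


size([58, 81, 76, 15, 81, 88, 56, 40])
= 1 + size([81, 76, 15, 81, 88, 56, 40])
= 1 + 1 + size([76, 15, 81, 88, 56, 40])
= 1 + 1 + 1 + size([15, 81, 88, 56, 40])
= 1 + 1 + 1 + 1 + size([81, 88, 56, 40])
= 1 + 1 + 1 + 1 + 1 + size([88, 56, 40])
= 1 + 1 + 1 + 1 + 1 + 1 + size([56, 40])
= 1 + 1 + 1 + 1 + 1 + 1 + 1 + size([40])
= 1 + 1 + 1 + 1 + 1 + 1 + 1 + 1 + size([])
= 1 + 1 + 1 + 1 + 1 + 1 + 1 + 1 + 0
= 8


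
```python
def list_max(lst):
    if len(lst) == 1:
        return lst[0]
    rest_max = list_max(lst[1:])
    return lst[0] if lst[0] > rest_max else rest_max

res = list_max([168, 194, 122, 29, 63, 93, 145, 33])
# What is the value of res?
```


list_max([168, 194, 122, 29, 63, 93, 145, 33])
= compare 168 with list_max([194, 122, 29, 63, 93, 145, 33])
= compare 194 with list_max([122, 29, 63, 93, 145, 33])
= compare 122 with list_max([29, 63, 93, 145, 33])
= compare 29 with list_max([63, 93, 145, 33])
= compare 63 with list_max([93, 145, 33])
= compare 93 with list_max([145, 33])
= compare 145 with list_max([33])
Base: list_max([33]) = 33
compare 145 with 33: max = 145
compare 93 with 145: max = 145
compare 63 with 145: max = 145
compare 29 with 145: max = 145
compare 122 with 145: max = 145
compare 194 with 145: max = 194
compare 168 with 194: max = 194
= 194


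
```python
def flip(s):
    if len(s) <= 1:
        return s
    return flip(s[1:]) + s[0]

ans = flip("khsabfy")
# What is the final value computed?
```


flip("khsabfy")
= flip("hsabfy") + "k"
= flip("sabfy") + "h" + "k"
= flip("abfy") + "s" + "h" + "k"
= flip("bfy") + "a" + "s" + "h" + "k"
= flip("fy") + "b" + "a" + "s" + "h" + "k"
= flip("y") + "f" + "b" + "a" + "s" + "h" + "k"
= "y" + "f" + "b" + "a" + "s" + "h" + "k"
= "yfbashk"


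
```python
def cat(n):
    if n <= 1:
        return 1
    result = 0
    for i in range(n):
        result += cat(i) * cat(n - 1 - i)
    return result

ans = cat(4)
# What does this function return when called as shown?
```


cat(4)
= sum of cat(i) * cat(4-1-i) for i in 0..3
First compute sub-values bottom-up:
  cat(0) = 1, cat(1) = 1
  cat(2) = 1*1 + 1*1 = 2
  cat(3) = 1*2 + 1*1 + 2*1 = 5
Now cat(4):
  cat(0)*cat(3) = 1*5 = 5
  cat(1)*cat(2) = 1*2 = 2
  cat(2)*cat(1) = 2*1 = 2
  cat(3)*cat(0) = 5*1 = 5
= 5 + 2 + 2 + 5
= 14


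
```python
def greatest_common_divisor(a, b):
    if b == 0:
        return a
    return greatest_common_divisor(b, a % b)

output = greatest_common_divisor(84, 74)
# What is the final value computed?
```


greatest_common_divisor(84, 74)
= greatest_common_divisor(74, 84 % 74) = greatest_common_divisor(74, 10)
= greatest_common_divisor(10, 74 % 10) = greatest_common_divisor(10, 4)
= greatest_common_divisor(4, 10 % 4) = greatest_common_divisor(4, 2)
= greatest_common_divisor(2, 4 % 2) = greatest_common_divisor(2, 0)
b == 0, return a = 2


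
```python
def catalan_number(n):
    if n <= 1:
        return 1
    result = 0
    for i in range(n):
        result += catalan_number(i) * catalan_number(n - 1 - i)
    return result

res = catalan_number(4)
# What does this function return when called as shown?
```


catalan_number(4)
= sum of catalan_number(i) * catalan_number(4-1-i) for i in 0..3
First compute sub-values bottom-up:
  catalan_number(0) = 1, catalan_number(1) = 1
  catalan_number(2) = 1*1 + 1*1 = 2
  catalan_number(3) = 1*2 + 1*1 + 2*1 = 5
Now catalan_number(4):
  catalan_number(0)*catalan_number(3) = 1*5 = 5
  catalan_number(1)*catalan_number(2) = 1*2 = 2
  catalan_number(2)*catalan_number(1) = 2*1 = 2
  catalan_number(3)*catalan_number(0) = 5*1 = 5
= 5 + 2 + 2 + 5
= 14


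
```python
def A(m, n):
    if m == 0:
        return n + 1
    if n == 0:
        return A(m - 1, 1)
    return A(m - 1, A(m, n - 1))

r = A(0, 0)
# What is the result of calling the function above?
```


A(0, 0)
m == 0: return 0 + 1 = 1
= 1


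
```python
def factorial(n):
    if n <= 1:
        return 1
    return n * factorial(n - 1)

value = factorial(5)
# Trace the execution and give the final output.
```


factorial(5)
= 5 * factorial(4)
= 5 * 4 * factorial(3)
= 5 * 4 * 3 * factorial(2)
= 5 * 4 * 3 * 2 * factorial(1)
= 5 * 4 * 3 * 2 * 1
= 120


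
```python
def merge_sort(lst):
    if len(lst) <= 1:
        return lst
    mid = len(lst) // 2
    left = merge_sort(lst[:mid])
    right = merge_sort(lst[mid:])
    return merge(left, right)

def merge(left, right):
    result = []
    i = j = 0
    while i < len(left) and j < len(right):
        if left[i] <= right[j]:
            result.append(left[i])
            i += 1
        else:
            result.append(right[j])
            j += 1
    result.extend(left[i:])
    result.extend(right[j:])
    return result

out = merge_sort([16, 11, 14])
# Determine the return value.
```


merge_sort([16, 11, 14])
Split into [16] and [11, 14]
Left sorted: [16]
Right sorted: [11, 14]
Merge [16] and [11, 14]
= [11, 14, 16]


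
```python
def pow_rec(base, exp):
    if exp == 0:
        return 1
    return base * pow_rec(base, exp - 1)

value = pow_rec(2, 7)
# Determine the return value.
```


pow_rec(2, 7)
= 2 * pow_rec(2, 6)
= 2 * 2 * pow_rec(2, 5)
= 2 * 2 * 2 * pow_rec(2, 4)
= 2 * 2 * 2 * 2 * pow_rec(2, 3)
= 2 * 2 * 2 * 2 * 2 * pow_rec(2, 2)
= 2 * 2 * 2 * 2 * 2 * 2 * pow_rec(2, 1)
= 2 * 2 * 2 * 2 * 2 * 2 * 2 * pow_rec(2, 0)
= 2 * 2 * 2 * 2 * 2 * 2 * 2 * 1
= 128


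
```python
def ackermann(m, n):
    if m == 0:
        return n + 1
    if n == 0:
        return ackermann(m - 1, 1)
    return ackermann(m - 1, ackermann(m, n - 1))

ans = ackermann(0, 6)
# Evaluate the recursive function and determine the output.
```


ackermann(0, 6)
m == 0: return 6 + 1 = 7
= 7


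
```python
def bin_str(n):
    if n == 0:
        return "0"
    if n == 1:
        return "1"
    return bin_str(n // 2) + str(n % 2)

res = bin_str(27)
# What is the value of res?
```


bin_str(27)
= bin_str(13) + "1"
= bin_str(6) + "1" + "1"
= bin_str(3) + "0" + "1" + "1"
= bin_str(1) + "1" + "0" + "1" + "1"
= "1" + "1" + "0" + "1" + "1"
= "11011"


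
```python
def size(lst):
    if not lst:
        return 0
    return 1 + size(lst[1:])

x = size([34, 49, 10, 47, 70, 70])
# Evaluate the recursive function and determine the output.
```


size([34, 49, 10, 47, 70, 70])
= 1 + size([49, 10, 47, 70, 70])
= 1 + 1 + size([10, 47, 70, 70])
= 1 + 1 + 1 + size([47, 70, 70])
= 1 + 1 + 1 + 1 + size([70, 70])
= 1 + 1 + 1 + 1 + 1 + size([70])
= 1 + 1 + 1 + 1 + 1 + 1 + size([])
= 1 + 1 + 1 + 1 + 1 + 1 + 0
= 6


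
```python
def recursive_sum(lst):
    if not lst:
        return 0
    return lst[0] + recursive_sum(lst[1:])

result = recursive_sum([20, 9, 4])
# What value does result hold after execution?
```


recursive_sum([20, 9, 4])
= 20 + recursive_sum([9, 4])
= 20 + 9 + recursive_sum([4])
= 20 + 9 + 4 + recursive_sum([])
= 20 + 9 + 4 + 0
= 33


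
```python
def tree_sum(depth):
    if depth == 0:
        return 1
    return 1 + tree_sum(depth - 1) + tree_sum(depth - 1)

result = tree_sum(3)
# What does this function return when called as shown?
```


tree_sum(3)
= 1 + tree_sum(2) + tree_sum(2)
= 1 + 2 * tree_sum(2)
tree_sum(k) = 2^(k+1) - 1
tree_sum(0) = 1
tree_sum(1) = 3
tree_sum(2) = 7
tree_sum(3) = 15
tree_sum(3) = 2^4 - 1 = 15


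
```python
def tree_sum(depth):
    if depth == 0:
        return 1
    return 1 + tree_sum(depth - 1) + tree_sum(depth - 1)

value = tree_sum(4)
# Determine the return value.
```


tree_sum(4)
= 1 + tree_sum(3) + tree_sum(3)
= 1 + 2 * tree_sum(3)
tree_sum(k) = 2^(k+1) - 1
tree_sum(0) = 1
tree_sum(1) = 3
tree_sum(2) = 7
tree_sum(3) = 15
tree_sum(4) = 31
tree_sum(4) = 2^5 - 1 = 31


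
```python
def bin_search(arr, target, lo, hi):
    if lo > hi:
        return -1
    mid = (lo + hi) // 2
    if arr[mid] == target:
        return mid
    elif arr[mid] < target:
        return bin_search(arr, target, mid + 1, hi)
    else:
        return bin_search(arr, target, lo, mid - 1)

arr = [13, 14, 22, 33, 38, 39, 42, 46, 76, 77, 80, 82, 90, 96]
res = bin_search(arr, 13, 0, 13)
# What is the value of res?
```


bin_search(arr, 13, 0, 13)
lo=0, hi=13, mid=6, arr[mid]=42
42 > 13, search left half
lo=0, hi=5, mid=2, arr[mid]=22
22 > 13, search left half
lo=0, hi=1, mid=0, arr[mid]=13
arr[0] == 13, found at index 0
= 0


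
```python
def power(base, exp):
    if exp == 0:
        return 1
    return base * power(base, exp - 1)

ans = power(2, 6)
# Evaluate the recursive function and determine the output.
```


power(2, 6)
= 2 * power(2, 5)
= 2 * 2 * power(2, 4)
= 2 * 2 * 2 * power(2, 3)
= 2 * 2 * 2 * 2 * power(2, 2)
= 2 * 2 * 2 * 2 * 2 * power(2, 1)
= 2 * 2 * 2 * 2 * 2 * 2 * power(2, 0)
= 2 * 2 * 2 * 2 * 2 * 2 * 1
= 64


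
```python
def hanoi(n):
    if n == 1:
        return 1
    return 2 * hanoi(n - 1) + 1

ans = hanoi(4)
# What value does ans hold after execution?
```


hanoi(4)
= 2 * hanoi(3) + 1
= 2 * (2 * hanoi(2) + 1) + 1
= 2 * (2 * (2 * hanoi(1) + 1) + 1) + 1
Now compute bottom-up:
hanoi(1) = 1
hanoi(2) = 2 * 1 + 1 = 3
hanoi(3) = 2 * 3 + 1 = 7
hanoi(4) = 2 * 7 + 1 = 15
= 15


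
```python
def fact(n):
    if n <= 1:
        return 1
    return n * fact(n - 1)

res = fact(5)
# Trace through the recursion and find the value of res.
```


fact(5)
= 5 * fact(4)
= 5 * 4 * fact(3)
= 5 * 4 * 3 * fact(2)
= 5 * 4 * 3 * 2 * fact(1)
= 5 * 4 * 3 * 2 * 1
= 120


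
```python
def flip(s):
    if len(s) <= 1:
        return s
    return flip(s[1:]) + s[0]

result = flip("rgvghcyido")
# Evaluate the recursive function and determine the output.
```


flip("rgvghcyido")
= flip("gvghcyido") + "r"
= flip("vghcyido") + "g" + "r"
= flip("ghcyido") + "v" + "g" + "r"
= flip("hcyido") + "g" + "v" + "g" + "r"
= flip("cyido") + "h" + "g" + "v" + "g" + "r"
= flip("yido") + "c" + "h" + "g" + "v" + "g" + "r"
= flip("ido") + "y" + "c" + "h" + "g" + "v" + "g" + "r"
= flip("do") + "i" + "y" + "c" + "h" + "g" + "v" + "g" + "r"
= flip("o") + "d" + "i" + "y" + "c" + "h" + "g" + "v" + "g" + "r"
= "o" + "d" + "i" + "y" + "c" + "h" + "g" + "v" + "g" + "r"
= "odiychgvgr"


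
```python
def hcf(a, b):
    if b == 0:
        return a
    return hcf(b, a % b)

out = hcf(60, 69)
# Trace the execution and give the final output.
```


hcf(60, 69)
= hcf(69, 60 % 69) = hcf(69, 60)
= hcf(60, 69 % 60) = hcf(60, 9)
= hcf(9, 60 % 9) = hcf(9, 6)
= hcf(6, 9 % 6) = hcf(6, 3)
= hcf(3, 6 % 3) = hcf(3, 0)
b == 0, return a = 3


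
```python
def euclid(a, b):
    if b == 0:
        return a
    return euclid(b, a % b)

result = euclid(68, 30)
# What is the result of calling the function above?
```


euclid(68, 30)
= euclid(30, 68 % 30) = euclid(30, 8)
= euclid(8, 30 % 8) = euclid(8, 6)
= euclid(6, 8 % 6) = euclid(6, 2)
= euclid(2, 6 % 2) = euclid(2, 0)
b == 0, return a = 2


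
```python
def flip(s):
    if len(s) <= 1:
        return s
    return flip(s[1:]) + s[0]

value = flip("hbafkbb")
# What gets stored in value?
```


flip("hbafkbb")
= flip("bafkbb") + "h"
= flip("afkbb") + "b" + "h"
= flip("fkbb") + "a" + "b" + "h"
= flip("kbb") + "f" + "a" + "b" + "h"
= flip("bb") + "k" + "f" + "a" + "b" + "h"
= flip("b") + "b" + "k" + "f" + "a" + "b" + "h"
= "b" + "b" + "k" + "f" + "a" + "b" + "h"
= "bbkfabh"


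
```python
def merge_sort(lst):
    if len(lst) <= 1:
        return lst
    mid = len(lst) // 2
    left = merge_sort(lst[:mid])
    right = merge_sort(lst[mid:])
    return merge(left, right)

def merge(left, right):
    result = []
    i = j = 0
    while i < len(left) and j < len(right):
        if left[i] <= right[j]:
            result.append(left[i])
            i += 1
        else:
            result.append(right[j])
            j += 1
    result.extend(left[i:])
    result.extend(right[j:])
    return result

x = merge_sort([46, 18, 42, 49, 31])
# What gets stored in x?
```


merge_sort([46, 18, 42, 49, 31])
Split into [46, 18] and [42, 49, 31]
Left sorted: [18, 46]
Right sorted: [31, 42, 49]
Merge [18, 46] and [31, 42, 49]
= [18, 31, 42, 46, 49]


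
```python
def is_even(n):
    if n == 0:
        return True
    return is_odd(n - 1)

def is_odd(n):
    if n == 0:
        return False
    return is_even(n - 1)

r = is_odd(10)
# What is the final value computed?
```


is_odd(10)
= is_even(9)
= is_odd(8)
= is_even(7)
= is_odd(6)
= is_even(5)
= is_odd(4)
= is_even(3)
= is_odd(2)
= is_even(1)
= is_odd(0)
n == 0: return False
= False


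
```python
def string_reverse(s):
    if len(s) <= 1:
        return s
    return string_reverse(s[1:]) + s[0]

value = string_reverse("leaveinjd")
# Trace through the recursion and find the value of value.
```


string_reverse("leaveinjd")
= string_reverse("eaveinjd") + "l"
= string_reverse("aveinjd") + "e" + "l"
= string_reverse("veinjd") + "a" + "e" + "l"
= string_reverse("einjd") + "v" + "a" + "e" + "l"
= string_reverse("injd") + "e" + "v" + "a" + "e" + "l"
= string_reverse("njd") + "i" + "e" + "v" + "a" + "e" + "l"
= string_reverse("jd") + "n" + "i" + "e" + "v" + "a" + "e" + "l"
= string_reverse("d") + "j" + "n" + "i" + "e" + "v" + "a" + "e" + "l"
= "d" + "j" + "n" + "i" + "e" + "v" + "a" + "e" + "l"
= "djnievael"


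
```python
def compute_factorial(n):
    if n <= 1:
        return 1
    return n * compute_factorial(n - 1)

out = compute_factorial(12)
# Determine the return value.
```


compute_factorial(12)
= 12 * compute_factorial(11)
= 12 * 11 * compute_factorial(10)
= 12 * 11 * 10 * compute_factorial(9)
= 12 * 11 * 10 * 9 * compute_factorial(8)
= 12 * 11 * 10 * 9 * 8 * compute_factorial(7)
= 12 * 11 * 10 * 9 * 8 * 7 * compute_factorial(6)
= 12 * 11 * 10 * 9 * 8 * 7 * 6 * compute_factorial(5)
= 12 * 11 * 10 * 9 * 8 * 7 * 6 * 5 * compute_factorial(4)
= 12 * 11 * 10 * 9 * 8 * 7 * 6 * 5 * 4 * compute_factorial(3)
= 12 * 11 * 10 * 9 * 8 * 7 * 6 * 5 * 4 * 3 * compute_factorial(2)
= 12 * 11 * 10 * 9 * 8 * 7 * 6 * 5 * 4 * 3 * 2 * compute_factorial(1)
= 12 * 11 * 10 * 9 * 8 * 7 * 6 * 5 * 4 * 3 * 2 * 1
= 479001600


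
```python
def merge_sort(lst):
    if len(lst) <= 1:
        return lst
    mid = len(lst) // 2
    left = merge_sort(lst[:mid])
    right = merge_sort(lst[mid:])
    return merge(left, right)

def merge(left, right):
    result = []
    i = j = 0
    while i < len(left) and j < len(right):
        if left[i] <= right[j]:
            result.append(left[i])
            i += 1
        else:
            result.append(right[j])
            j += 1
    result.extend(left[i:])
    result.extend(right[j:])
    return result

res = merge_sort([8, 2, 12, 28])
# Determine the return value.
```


merge_sort([8, 2, 12, 28])
Split into [8, 2] and [12, 28]
Left sorted: [2, 8]
Right sorted: [12, 28]
Merge [2, 8] and [12, 28]
= [2, 8, 12, 28]


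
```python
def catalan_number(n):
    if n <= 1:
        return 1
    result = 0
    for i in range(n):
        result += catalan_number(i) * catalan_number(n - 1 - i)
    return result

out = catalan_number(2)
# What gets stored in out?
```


catalan_number(2)
= sum of catalan_number(i) * catalan_number(2-1-i) for i in 0..1
  catalan_number(0)*catalan_number(1) = 1*1 = 1
  catalan_number(1)*catalan_number(0) = 1*1 = 1
= 1 + 1
= 2


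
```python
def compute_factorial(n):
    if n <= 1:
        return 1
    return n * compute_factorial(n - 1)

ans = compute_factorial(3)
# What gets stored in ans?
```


compute_factorial(3)
= 3 * compute_factorial(2)
= 3 * 2 * compute_factorial(1)
= 3 * 2 * 1
= 6


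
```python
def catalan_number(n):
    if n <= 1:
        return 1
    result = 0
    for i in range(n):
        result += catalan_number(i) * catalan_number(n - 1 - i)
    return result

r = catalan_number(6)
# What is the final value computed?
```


catalan_number(6)
= sum of catalan_number(i) * catalan_number(6-1-i) for i in 0..5
First compute sub-values bottom-up:
  catalan_number(0) = 1, catalan_number(1) = 1
  catalan_number(2) = 1*1 + 1*1 = 2
  catalan_number(3) = 1*2 + 1*1 + 2*1 = 5
  catalan_number(4) = 1*5 + 1*2 + 2*1 + 5*1 = 14
  catalan_number(5) = 1*14 + 1*5 + 2*2 + 5*1 + 14*1 = 42
Now catalan_number(6):
  catalan_number(0)*catalan_number(5) = 1*42 = 42
  catalan_number(1)*catalan_number(4) = 1*14 = 14
  catalan_number(2)*catalan_number(3) = 2*5 = 10
  catalan_number(3)*catalan_number(2) = 5*2 = 10
  catalan_number(4)*catalan_number(1) = 14*1 = 14
  catalan_number(5)*catalan_number(0) = 42*1 = 42
= 42 + 14 + 10 + 10 + 14 + 42
= 132


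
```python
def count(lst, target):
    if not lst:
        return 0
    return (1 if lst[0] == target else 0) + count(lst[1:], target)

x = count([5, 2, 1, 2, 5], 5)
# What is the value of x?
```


count([5, 2, 1, 2, 5], 5)
lst[0]=5 == 5: 1 + count([2, 1, 2, 5], 5)
lst[0]=2 != 5: 0 + count([1, 2, 5], 5)
lst[0]=1 != 5: 0 + count([2, 5], 5)
lst[0]=2 != 5: 0 + count([5], 5)
lst[0]=5 == 5: 1 + count([], 5)
= 2


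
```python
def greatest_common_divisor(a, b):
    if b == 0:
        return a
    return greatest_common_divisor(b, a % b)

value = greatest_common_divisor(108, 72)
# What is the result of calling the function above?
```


greatest_common_divisor(108, 72)
= greatest_common_divisor(72, 108 % 72) = greatest_common_divisor(72, 36)
= greatest_common_divisor(36, 72 % 36) = greatest_common_divisor(36, 0)
b == 0, return a = 36


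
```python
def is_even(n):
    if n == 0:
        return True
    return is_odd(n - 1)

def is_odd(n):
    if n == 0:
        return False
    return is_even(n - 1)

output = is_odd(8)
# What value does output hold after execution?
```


is_odd(8)
= is_even(7)
= is_odd(6)
= is_even(5)
= is_odd(4)
= is_even(3)
= is_odd(2)
= is_even(1)
= is_odd(0)
n == 0: return False
= False


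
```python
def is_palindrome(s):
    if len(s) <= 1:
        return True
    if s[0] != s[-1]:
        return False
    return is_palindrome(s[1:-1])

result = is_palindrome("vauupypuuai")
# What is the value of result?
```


is_palindrome("vauupypuuai")
"vauupypuuai": s[0]='v' != s[-1]='i' -> False
= False


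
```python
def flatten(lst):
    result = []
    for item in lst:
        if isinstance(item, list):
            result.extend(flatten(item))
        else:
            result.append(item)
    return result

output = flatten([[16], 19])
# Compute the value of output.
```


flatten([[16], 19])
Processing each element:
  [16] is a list -> flatten recursively -> [16]
  19 is not a list -> append 19
= [16, 19]


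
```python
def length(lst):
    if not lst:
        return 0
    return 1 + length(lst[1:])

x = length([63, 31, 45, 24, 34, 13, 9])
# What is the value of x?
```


length([63, 31, 45, 24, 34, 13, 9])
= 1 + length([31, 45, 24, 34, 13, 9])
= 1 + 1 + length([45, 24, 34, 13, 9])
= 1 + 1 + 1 + length([24, 34, 13, 9])
= 1 + 1 + 1 + 1 + length([34, 13, 9])
= 1 + 1 + 1 + 1 + 1 + length([13, 9])
= 1 + 1 + 1 + 1 + 1 + 1 + length([9])
= 1 + 1 + 1 + 1 + 1 + 1 + 1 + length([])
= 1 + 1 + 1 + 1 + 1 + 1 + 1 + 0
= 7


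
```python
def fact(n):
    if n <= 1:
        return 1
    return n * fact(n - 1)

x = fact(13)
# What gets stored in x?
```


fact(13)
= 13 * fact(12)
= 13 * 12 * fact(11)
= 13 * 12 * 11 * fact(10)
= 13 * 12 * 11 * 10 * fact(9)
= 13 * 12 * 11 * 10 * 9 * fact(8)
= 13 * 12 * 11 * 10 * 9 * 8 * fact(7)
= 13 * 12 * 11 * 10 * 9 * 8 * 7 * fact(6)
= 13 * 12 * 11 * 10 * 9 * 8 * 7 * 6 * fact(5)
= 13 * 12 * 11 * 10 * 9 * 8 * 7 * 6 * 5 * fact(4)
= 13 * 12 * 11 * 10 * 9 * 8 * 7 * 6 * 5 * 4 * fact(3)
= 13 * 12 * 11 * 10 * 9 * 8 * 7 * 6 * 5 * 4 * 3 * fact(2)
= 13 * 12 * 11 * 10 * 9 * 8 * 7 * 6 * 5 * 4 * 3 * 2 * fact(1)
= 13 * 12 * 11 * 10 * 9 * 8 * 7 * 6 * 5 * 4 * 3 * 2 * 1
= 6227020800


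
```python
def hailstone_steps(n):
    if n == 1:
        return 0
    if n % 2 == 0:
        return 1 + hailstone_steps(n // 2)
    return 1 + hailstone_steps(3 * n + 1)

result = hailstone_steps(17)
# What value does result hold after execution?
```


hailstone_steps(17)
17 is odd -> 3*17+1 = 52 -> hailstone_steps(52)
52 is even -> hailstone_steps(26)
26 is even -> hailstone_steps(13)
13 is odd -> 3*13+1 = 40 -> hailstone_steps(40)
40 is even -> hailstone_steps(20)
20 is even -> hailstone_steps(10)
10 is even -> hailstone_steps(5)
5 is odd -> 3*5+1 = 16 -> hailstone_steps(16)
16 is even -> hailstone_steps(8)
8 is even -> hailstone_steps(4)
4 is even -> hailstone_steps(2)
2 is even -> hailstone_steps(1)
Reached 1 after 12 steps
= 12


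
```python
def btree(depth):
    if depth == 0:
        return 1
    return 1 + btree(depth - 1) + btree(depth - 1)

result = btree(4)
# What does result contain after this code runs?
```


btree(4)
= 1 + btree(3) + btree(3)
= 1 + 2 * btree(3)
btree(k) = 2^(k+1) - 1
btree(0) = 1
btree(1) = 3
btree(2) = 7
btree(3) = 15
btree(4) = 31
btree(4) = 2^5 - 1 = 31


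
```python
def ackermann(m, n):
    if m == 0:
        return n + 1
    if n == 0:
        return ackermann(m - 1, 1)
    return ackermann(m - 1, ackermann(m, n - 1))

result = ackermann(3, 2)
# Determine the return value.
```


ackermann(3, 2)
= ackermann(2, ackermann(3, 1))
First compute ackermann(3, 1) = 13
= ackermann(2, 13)
= 29


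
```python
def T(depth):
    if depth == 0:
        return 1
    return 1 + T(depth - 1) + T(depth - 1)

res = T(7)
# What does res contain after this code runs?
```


T(7)
= 1 + T(6) + T(6)
= 1 + 2 * T(6)
T(k) = 2^(k+1) - 1
T(0) = 1
T(1) = 3
T(2) = 7
T(3) = 15
T(4) = 31
T(7) = 2^8 - 1 = 255
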